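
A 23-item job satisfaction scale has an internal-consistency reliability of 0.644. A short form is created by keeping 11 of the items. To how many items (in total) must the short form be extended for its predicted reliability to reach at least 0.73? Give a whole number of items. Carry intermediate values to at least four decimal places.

35

First, r for the 11-item form: n = 11/23 = 0.4783, so r_11 = 0.4783·0.644/(1 + (0.4783 − 1)·0.644) = 0.4639
Length factor from the short form to reach 0.73: n' = 0.73(1 − 0.4639) / [0.4639(1 − 0.73)] ≈ 3.1245
Total items = 3.1245 × 11 = 34.37, rounded up to 35.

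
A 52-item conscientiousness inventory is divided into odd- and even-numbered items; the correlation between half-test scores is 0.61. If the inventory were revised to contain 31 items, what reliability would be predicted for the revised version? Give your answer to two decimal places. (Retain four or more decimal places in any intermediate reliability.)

0.65

Full-test reliability from the split-half r: r_full = 2(0.61)/(1 + 0.61) = 0.7578
Then adjust to 31 items: n = 31/52 = 0.5962
r_new = n·r_full / (1 + (n − 1)·r_full) = 0.4518 / 0.6940 ≈ 0.6510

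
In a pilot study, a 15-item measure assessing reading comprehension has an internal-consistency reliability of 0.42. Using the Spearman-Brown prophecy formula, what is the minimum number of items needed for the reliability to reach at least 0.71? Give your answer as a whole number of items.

n = [0.71 × 0.58] / [0.42 × 0.29]
  = 0.4118 / 0.1218 = 3.3810
3.3810 × 15 = 50.71 → 51 items

51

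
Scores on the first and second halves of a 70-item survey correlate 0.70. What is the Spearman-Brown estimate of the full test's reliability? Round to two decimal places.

Each half is half the length of the full test, so the full test is n = 2 times a half.
r_full = 2r_hh / (1 + r_hh) = 2 × 0.70 / (1 + 0.70)
r_full = 1.4000 / 1.7000 ≈ 0.8235

0.82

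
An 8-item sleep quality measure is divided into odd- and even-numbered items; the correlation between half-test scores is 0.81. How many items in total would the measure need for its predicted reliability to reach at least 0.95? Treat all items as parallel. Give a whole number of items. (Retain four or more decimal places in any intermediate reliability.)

18

r_full = 2(0.81)/(1 + 0.81) = 0.8950
n = r_tgt(1 − r_full) / [r_full(1 − r_tgt)] = 0.95 × 0.1050 / (0.8950 × 0.05) ≈ 2.2291
Items = 2.2291 × 8 ≈ 17.83 → 18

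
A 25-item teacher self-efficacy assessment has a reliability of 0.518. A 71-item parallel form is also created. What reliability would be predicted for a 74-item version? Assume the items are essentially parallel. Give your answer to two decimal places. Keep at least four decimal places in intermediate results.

0.76

Only the ratio of lengths matters: n = 74/25 = 2.9600
r_{74} = n·r / (1 + (n − 1)·r) = 1.5333 / 2.0153 ≈ 0.7608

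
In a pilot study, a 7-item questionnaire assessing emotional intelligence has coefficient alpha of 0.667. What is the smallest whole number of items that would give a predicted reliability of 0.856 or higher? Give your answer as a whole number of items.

Invert Spearman-Brown to solve for n:
n = r_target (1 − r_old) / [ r_old (1 − r_target) ]
n = 0.856(1 − 0.667) / [0.667(1 − 0.856)]
n = 0.285048 / 0.096048 ≈ 2.9678
So the test needs 2.9678 × 7 ≈ 20.77 items; rounding up, 21.

21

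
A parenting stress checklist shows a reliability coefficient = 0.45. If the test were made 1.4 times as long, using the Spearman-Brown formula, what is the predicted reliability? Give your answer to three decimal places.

0.534

r_new = 1.4·0.45 / [1 + (1.4 − 1)·0.45]
     = 0.6300 / 1.1800 = 0.5339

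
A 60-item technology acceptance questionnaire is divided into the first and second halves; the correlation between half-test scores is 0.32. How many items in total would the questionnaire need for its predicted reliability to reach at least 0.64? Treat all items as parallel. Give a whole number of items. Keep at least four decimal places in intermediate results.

r_full = 2(0.32)/(1 + 0.32) = 0.4848
n = r_tgt(1 − r_full) / [r_full(1 − r_tgt)] = 0.64 × 0.5152 / (0.4848 × 0.36) ≈ 1.8893
Items = 1.8893 × 60 ≈ 113.36 → 114

114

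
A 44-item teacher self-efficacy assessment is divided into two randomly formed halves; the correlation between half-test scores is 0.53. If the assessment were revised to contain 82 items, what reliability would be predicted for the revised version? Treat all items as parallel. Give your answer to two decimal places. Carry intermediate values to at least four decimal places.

Spearman-Brown correction (n = 2): r_full = 2·0.53/(1 + 0.53) = 0.6928
Length factor from 44 to 82 items: n = 82/44 = 1.8636
r_new = n·r_full / (1 + (n − 1)·r_full) = 1.2911 / 1.5983 ≈ 0.8078

0.81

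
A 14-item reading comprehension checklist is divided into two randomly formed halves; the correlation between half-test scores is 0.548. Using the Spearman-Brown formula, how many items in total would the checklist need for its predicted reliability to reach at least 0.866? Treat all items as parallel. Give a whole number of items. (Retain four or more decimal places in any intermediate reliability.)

r_full = 2(0.548)/(1 + 0.548) = 0.7080
Solve Spearman-Brown for n: n = 0.866(1 − 0.7080) / [0.7080(1 − 0.866)] = 2.6654
Items = 2.6654 × 14 ≈ 37.32 → 38

38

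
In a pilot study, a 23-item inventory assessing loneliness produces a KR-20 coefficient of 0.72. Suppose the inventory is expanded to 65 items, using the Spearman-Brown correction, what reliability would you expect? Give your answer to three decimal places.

0.879

The new length is 65/23 = 2.8261 times the old.
Spearman-Brown: r_new = n·r / (1 + (n − 1)·r)
r_new = 2.8261·0.72 / [1 + (2.8261 − 1)·0.72]
r_new = 2.0348 / 2.3148 ≈ 0.8790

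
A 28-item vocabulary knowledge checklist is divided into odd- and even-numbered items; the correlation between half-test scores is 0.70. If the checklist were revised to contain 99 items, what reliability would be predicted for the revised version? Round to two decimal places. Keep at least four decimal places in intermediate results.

0.94

Full-test reliability from the split-half r: r_full = 2(0.70)/(1 + 0.70) = 0.8235
Then adjust to 99 items: n = 99/28 = 3.5357
r_new = n·r_full / (1 + (n − 1)·r_full) = 2.9116 / 3.0881 ≈ 0.9428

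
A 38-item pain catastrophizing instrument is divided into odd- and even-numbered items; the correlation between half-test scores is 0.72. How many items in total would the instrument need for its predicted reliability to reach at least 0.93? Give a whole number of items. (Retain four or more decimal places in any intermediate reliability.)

Corrected full-test reliability: r_full = 2 × 0.72 / (1 + 0.72) ≈ 0.8372
n = r_tgt(1 − r_full) / [r_full(1 − r_tgt)] = 0.93 × 0.1628 / (0.8372 × 0.07) ≈ 2.5835
Required items = 2.5835 × 38 = 98.17, so 99 items.

99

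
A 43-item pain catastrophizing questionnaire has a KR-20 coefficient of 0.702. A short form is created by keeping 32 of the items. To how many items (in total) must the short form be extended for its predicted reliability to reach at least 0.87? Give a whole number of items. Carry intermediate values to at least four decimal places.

First, r for the 32-item form: n = 32/43 = 0.7442, so r_32 = 0.7442·0.702/(1 + (0.7442 − 1)·0.702) = 0.6368
Then solve for n' with r_old = 0.6368, r_target = 0.87: n' = 0.87(1 − 0.6368)/[0.6368(1 − 0.87)] = 3.8170
Items = 3.8170 × 32 ≈ 122.14 → 123

123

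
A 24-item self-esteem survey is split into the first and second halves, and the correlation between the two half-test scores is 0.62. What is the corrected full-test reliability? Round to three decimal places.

0.765

r_full = 2(0.62) / (1 + 0.62)
       = 1.2400 / 1.6200 = 0.7654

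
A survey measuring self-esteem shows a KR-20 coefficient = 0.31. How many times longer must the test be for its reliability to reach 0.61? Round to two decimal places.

Invert Spearman-Brown to solve for n:
n = r*(1 − r) / [ r (1 − r*) ]
n = 0.61 × (1 − 0.31) / [ 0.31 × (1 − 0.61) ]
n = 0.4209 / 0.1209 ≈ 3.4814

3.48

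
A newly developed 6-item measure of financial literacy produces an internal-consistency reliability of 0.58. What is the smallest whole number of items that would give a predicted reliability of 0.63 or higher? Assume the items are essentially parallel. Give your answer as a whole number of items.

8

n = [0.63 × 0.42] / [0.58 × 0.37]
n = 0.2646 / 0.2146 ≈ 1.2330
1.2330 × 6 = 7.40 → 8 items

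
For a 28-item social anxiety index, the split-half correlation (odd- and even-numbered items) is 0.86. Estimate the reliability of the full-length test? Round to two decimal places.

0.92

The full test is twice the length of either half (n = 2).
r_full = 2(0.86) / (1 + 0.86)
       = 1.7200 / 1.8600 = 0.9247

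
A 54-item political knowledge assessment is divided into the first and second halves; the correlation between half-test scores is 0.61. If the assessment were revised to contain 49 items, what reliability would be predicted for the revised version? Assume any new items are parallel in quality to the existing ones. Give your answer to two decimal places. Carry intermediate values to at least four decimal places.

Spearman-Brown correction (n = 2): r_full = 2·0.61/(1 + 0.61) = 0.7578
Length factor from 54 to 49 items: n = 49/54 = 0.9074
r_new = n·r_full / (1 + (n − 1)·r_full) = 0.6876 / 0.9298 ≈ 0.7395

0.74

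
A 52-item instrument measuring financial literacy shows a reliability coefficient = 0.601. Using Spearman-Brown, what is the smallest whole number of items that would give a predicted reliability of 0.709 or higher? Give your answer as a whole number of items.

85

Rearranging the Spearman-Brown formula for n,
n = r*(1 − r) / [ r (1 − r*) ]
n = 0.709 × (1 − 0.601) / [ 0.601 × (1 − 0.709) ]
  = 0.282891 / 0.174891 = 1.6175
Items needed = n × 52 = 1.6175 × 52 ≈ 84.11 → round up to 85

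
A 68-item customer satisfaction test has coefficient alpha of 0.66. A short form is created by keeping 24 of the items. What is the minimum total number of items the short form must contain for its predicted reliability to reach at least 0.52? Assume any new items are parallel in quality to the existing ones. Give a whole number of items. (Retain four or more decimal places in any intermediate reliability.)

38

Short-form reliability: n = 24/68 = 0.3529; r_24 = n·r/(1+(n−1)r) ≈ 0.4065
Length factor from the short form to reach 0.52: n' = 0.52(1 − 0.4065) / [0.4065(1 − 0.52)] ≈ 1.5817
Total items = 1.5817 × 24 = 37.96, rounded up to 38.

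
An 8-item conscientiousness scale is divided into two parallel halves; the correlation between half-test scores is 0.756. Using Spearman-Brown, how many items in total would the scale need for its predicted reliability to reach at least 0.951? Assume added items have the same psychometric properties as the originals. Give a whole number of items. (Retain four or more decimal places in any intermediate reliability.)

Corrected full-test reliability: r_full = 2 × 0.756 / (1 + 0.756) ≈ 0.8610
Solve Spearman-Brown for n: n = 0.951(1 − 0.8610) / [0.8610(1 − 0.951)] = 3.1333
Required items = 3.1333 × 8 = 25.07, so 26 items.

26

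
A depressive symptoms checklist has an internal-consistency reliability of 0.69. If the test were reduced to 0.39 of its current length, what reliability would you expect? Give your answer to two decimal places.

By Spearman-Brown, r_new = n r / (1 + (n − 1) r).
r_new = (0.39 × 0.69) / (1 + (0.39 − 1) × 0.69)
     = 0.2691 / 0.5791 = 0.4647

0.46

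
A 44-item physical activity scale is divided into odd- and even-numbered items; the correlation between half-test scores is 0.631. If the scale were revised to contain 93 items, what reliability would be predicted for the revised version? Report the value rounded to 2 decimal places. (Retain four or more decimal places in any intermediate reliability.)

0.88

First correct the split-half correlation to full-test reliability: r_full = 2 × 0.631 / (1 + 0.631) ≈ 0.7738
Length factor from 44 to 93 items: n = 93/44 = 2.1136
r_new = n·r_full / (1 + (n − 1)·r_full) = 1.6355 / 1.8617 ≈ 0.8785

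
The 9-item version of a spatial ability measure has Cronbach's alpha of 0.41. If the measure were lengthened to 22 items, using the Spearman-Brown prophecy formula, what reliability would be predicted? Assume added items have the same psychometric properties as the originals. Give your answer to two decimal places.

n = 22/9 = 2.4444
r_new = 2.4444·0.41 / [1 + (2.4444 − 1)·0.41]
r_new = 1.0022 / 1.5922 ≈ 0.6294

0.63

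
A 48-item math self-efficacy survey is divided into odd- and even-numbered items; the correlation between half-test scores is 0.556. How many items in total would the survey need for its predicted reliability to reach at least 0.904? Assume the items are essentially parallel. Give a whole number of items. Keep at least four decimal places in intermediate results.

181

r_full = 2(0.556)/(1 + 0.556) = 0.7147
n = r_tgt(1 − r_full) / [r_full(1 − r_tgt)] = 0.904 × 0.2853 / (0.7147 × 0.096) ≈ 3.7590
Required items = 3.7590 × 48 = 180.43, so 181 items.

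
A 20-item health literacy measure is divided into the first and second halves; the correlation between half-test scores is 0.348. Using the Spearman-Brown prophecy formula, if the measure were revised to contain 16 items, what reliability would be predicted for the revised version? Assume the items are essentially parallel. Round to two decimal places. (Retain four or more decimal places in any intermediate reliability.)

Spearman-Brown correction (n = 2): r_full = 2·0.348/(1 + 0.348) = 0.5163
Then adjust to 16 items: n = 16/20 = 0.8000
r_new = n·r_full / (1 + (n − 1)·r_full) = 0.4130 / 0.8967 ≈ 0.4606

0.46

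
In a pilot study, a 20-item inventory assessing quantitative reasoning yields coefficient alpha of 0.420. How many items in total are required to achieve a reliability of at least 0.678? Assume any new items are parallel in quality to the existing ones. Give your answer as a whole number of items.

Rearranging the Spearman-Brown formula for n,
n = r*(1 − r) / [ r (1 − r*) ]
n = 0.678(1 − 0.420) / [0.420(1 − 0.678)]
  = 0.393240 / 0.135240 = 2.9077
2.9077 × 20 = 58.15 → 59 items

59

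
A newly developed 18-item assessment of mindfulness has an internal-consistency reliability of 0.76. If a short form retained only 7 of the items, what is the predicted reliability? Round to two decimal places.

n = 7/18 = 0.3889
r_new = (0.3889 × 0.76) / (1 + (0.3889 − 1) × 0.76)
r_new = 0.2956 / 0.5356 ≈ 0.5519

0.55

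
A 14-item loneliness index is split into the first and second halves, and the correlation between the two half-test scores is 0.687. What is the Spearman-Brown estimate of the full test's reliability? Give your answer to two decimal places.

Apply the Spearman-Brown correction with n = 2:
r_full = 2(0.687) / (1 + 0.687)
       = 1.3740 / 1.6870 = 0.8145

0.81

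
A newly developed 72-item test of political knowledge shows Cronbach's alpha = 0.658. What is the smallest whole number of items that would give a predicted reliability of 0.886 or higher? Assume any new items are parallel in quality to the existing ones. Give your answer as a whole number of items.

Rearranging the Spearman-Brown formula for n,
n = r_target (1 − r_old) / [ r_old (1 − r_target) ]
n = 0.886(1 − 0.658) / [0.658(1 − 0.886)]
n = 0.303012 / 0.075012 ≈ 4.0395
So the test needs 4.0395 × 72 ≈ 290.84 items; rounding up, 291.

291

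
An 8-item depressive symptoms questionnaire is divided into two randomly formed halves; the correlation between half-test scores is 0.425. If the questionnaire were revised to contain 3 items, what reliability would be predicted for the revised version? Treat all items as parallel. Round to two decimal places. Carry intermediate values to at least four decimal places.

0.36

First correct the split-half correlation to full-test reliability: r_full = 2 × 0.425 / (1 + 0.425) ≈ 0.5965
Length factor from 8 to 3 items: n = 3/8 = 0.3750
r_new = n·r_full / (1 + (n − 1)·r_full) = 0.2237 / 0.6272 ≈ 0.3567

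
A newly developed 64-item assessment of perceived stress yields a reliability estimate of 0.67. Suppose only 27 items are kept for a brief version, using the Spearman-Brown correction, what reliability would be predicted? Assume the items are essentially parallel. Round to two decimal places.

Length ratio n = 27/64 = 0.4219
Apply the Spearman-Brown prophecy formula, r' = nr / [1 + (n − 1)r]:
r_new = 0.4219·0.67 / [1 + (0.4219 − 1)·0.67]
r_new = 0.2827 / 0.6127 ≈ 0.4614

0.46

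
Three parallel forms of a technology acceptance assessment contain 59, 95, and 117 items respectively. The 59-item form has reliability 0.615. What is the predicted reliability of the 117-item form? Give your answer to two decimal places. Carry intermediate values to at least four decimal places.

Only the ratio of lengths matters: n = 117/59 = 1.9831
r_{117} = n·r / (1 + (n − 1)·r) = 1.2196 / 1.6046 ≈ 0.7601

0.76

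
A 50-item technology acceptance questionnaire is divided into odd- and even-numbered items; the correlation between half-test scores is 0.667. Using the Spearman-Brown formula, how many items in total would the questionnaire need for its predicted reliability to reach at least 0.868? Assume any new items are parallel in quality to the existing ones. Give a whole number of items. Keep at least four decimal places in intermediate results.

83

Corrected full-test reliability: r_full = 2 × 0.667 / (1 + 0.667) ≈ 0.8002
Solve Spearman-Brown for n: n = 0.868(1 − 0.8002) / [0.8002(1 − 0.868)] = 1.6419
Items = 1.6419 × 50 ≈ 82.09 → 83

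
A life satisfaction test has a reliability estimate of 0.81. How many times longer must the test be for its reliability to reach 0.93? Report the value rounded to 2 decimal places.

Spearman-Brown solved for the length factor n:
n = r_target (1 − r_old) / [ r_old (1 − r_target) ]
n = 0.93 × (1 − 0.81) / [ 0.81 × (1 − 0.93) ]
  = 0.1767 / 0.0567 = 3.1164

3.12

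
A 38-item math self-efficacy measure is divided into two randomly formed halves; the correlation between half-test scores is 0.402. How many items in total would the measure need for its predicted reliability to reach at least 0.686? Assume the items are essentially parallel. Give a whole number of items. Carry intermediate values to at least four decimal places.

r_full = 2(0.402)/(1 + 0.402) = 0.5735
Solve Spearman-Brown for n: n = 0.686(1 − 0.5735) / [0.5735(1 − 0.686)] = 1.6247
Required items = 1.6247 × 38 = 61.74, so 62 items.

62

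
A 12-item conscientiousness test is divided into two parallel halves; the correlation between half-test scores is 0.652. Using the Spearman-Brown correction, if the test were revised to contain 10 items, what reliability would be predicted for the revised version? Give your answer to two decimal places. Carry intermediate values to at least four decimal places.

Spearman-Brown correction (n = 2): r_full = 2·0.652/(1 + 0.652) = 0.7893
Length factor from 12 to 10 items: n = 10/12 = 0.8333
r_new = n·r_full / (1 + (n − 1)·r_full) = 0.6577 / 0.8684 ≈ 0.7574

0.76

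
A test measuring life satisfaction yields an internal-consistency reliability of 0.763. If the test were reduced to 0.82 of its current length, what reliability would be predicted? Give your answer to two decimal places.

0.73

Spearman-Brown: r_new = n·r / (1 + (n − 1)·r)
r_new = (0.82 × 0.763) / (1 + (0.82 − 1) × 0.763)
r_new = 0.6257 / 0.8627 ≈ 0.7253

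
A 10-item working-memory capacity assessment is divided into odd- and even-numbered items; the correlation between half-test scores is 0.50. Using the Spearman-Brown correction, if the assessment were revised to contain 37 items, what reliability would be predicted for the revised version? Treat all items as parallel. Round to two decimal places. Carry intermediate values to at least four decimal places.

0.88

Full-test reliability from the split-half r: r_full = 2(0.50)/(1 + 0.50) = 0.6667
Length factor from 10 to 37 items: n = 37/10 = 3.7000
r_new = n·r_full / (1 + (n − 1)·r_full) = 2.4668 / 2.8001 ≈ 0.8810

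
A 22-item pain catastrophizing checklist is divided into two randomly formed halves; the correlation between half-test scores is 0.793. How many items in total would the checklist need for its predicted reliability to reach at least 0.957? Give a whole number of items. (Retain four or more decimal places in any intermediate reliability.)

Corrected full-test reliability: r_full = 2 × 0.793 / (1 + 0.793) ≈ 0.8846
Solve Spearman-Brown for n: n = 0.957(1 − 0.8846) / [0.8846(1 − 0.957)] = 2.9034
Required items = 2.9034 × 22 = 63.87, so 64 items.

64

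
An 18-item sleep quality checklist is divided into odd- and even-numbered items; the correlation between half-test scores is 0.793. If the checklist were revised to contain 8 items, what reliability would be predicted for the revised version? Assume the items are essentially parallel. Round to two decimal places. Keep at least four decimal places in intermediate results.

0.77

Full-test reliability from the split-half r: r_full = 2(0.793)/(1 + 0.793) = 0.8846
Length factor from 18 to 8 items: n = 8/18 = 0.4444
r_new = n·r_full / (1 + (n − 1)·r_full) = 0.3931 / 0.5085 ≈ 0.7731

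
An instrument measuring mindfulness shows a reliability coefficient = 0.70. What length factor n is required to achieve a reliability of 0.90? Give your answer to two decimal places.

Spearman-Brown solved for the length factor n:
n = r_target (1 − r_old) / [ r_old (1 − r_target) ]
n = [0.90 × 0.30] / [0.70 × 0.10]
n = 0.2700 / 0.0700 ≈ 3.8571

3.86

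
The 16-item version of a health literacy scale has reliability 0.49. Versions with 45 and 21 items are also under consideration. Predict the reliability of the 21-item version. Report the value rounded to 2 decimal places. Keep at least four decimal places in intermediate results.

The 45-item form is not needed; work directly from the 16-item form with n = 21/16 = 1.3125.
r_{21} = n·r / (1 + (n − 1)·r) = 0.6431 / 1.1531 ≈ 0.5577

0.56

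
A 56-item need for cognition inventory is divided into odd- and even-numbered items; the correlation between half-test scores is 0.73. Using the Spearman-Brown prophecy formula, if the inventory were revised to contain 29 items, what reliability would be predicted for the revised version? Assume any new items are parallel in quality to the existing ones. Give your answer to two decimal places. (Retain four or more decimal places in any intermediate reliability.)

First correct the split-half correlation to full-test reliability: r_full = 2 × 0.73 / (1 + 0.73) ≈ 0.8439
Length factor from 56 to 29 items: n = 29/56 = 0.5179
r_new = n·r_full / (1 + (n − 1)·r_full) = 0.4371 / 0.5932 ≈ 0.7369

0.74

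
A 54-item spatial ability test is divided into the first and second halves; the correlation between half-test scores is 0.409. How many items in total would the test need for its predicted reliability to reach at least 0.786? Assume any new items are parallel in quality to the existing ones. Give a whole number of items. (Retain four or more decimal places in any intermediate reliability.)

Corrected full-test reliability: r_full = 2 × 0.409 / (1 + 0.409) ≈ 0.5806
n = r_tgt(1 − r_full) / [r_full(1 − r_tgt)] = 0.786 × 0.4194 / (0.5806 × 0.214) ≈ 2.6531
Items = 2.6531 × 54 ≈ 143.27 → 144

144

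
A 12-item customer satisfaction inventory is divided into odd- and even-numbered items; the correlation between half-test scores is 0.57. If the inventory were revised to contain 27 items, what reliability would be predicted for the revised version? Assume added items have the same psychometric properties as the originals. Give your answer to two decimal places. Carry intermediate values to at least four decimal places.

Full-test reliability from the split-half r: r_full = 2(0.57)/(1 + 0.57) = 0.7261
Then adjust to 27 items: n = 27/12 = 2.2500
r_new = n·r_full / (1 + (n − 1)·r_full) = 1.6337 / 1.9076 ≈ 0.8564

0.86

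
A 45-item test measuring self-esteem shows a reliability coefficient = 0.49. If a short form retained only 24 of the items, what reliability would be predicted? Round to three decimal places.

The new length is 24/45 = 0.5333 times the old.
r_new = 0.5333·0.49 / [1 + (0.5333 − 1)·0.49]
     = 0.2613 / 0.7713 = 0.3388

0.339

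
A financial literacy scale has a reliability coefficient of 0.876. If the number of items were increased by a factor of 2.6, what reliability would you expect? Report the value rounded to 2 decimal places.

0.95

Apply the Spearman-Brown prophecy formula, r' = nr / [1 + (n − 1)r]:
r_new = 2.6·0.876 / [1 + (2.6 − 1)·0.876]
     = 2.2776 / 2.4016 = 0.9484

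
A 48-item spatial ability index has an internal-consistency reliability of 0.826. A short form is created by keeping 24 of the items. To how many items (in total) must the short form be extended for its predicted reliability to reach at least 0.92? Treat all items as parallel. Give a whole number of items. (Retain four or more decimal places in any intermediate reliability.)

117

Short-form reliability: n = 24/48 = 0.5000; r_24 = n·r/(1+(n−1)r) ≈ 0.7036
Length factor from the short form to reach 0.92: n' = 0.92(1 − 0.7036) / [0.7036(1 − 0.92)] ≈ 4.8445
Items = 4.8445 × 24 ≈ 116.27 → 117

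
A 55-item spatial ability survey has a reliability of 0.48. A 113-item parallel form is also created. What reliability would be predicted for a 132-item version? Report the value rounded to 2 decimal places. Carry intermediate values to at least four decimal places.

0.69

The 113-item form is not needed; work directly from the 55-item form with n = 132/55 = 2.4000.
r_{132} = n·r / (1 + (n − 1)·r) = 1.1520 / 1.6720 ≈ 0.6890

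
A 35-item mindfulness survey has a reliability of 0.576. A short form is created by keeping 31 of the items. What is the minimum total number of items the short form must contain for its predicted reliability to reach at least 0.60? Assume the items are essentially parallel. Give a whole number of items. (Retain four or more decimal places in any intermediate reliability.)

First, r for the 31-item form: n = 31/35 = 0.8857, so r_31 = 0.8857·0.576/(1 + (0.8857 − 1)·0.576) = 0.5461
Length factor from the short form to reach 0.60: n' = 0.60(1 − 0.5461) / [0.5461(1 − 0.60)] ≈ 1.2467
Items = 1.2467 × 31 ≈ 38.65 → 39

39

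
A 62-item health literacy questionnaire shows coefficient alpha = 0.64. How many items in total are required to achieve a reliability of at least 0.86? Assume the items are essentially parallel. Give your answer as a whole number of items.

215

Invert Spearman-Brown to solve for n:
n = r*(1 − r) / [ r (1 − r*) ]
n = [0.86 × 0.36] / [0.64 × 0.14]
  = 0.3096 / 0.0896 = 3.4554
So the test needs 3.4554 × 62 ≈ 214.23 items; rounding up, 215.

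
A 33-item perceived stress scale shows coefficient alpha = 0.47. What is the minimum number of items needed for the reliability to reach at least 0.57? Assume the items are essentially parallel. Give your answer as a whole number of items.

n = [0.57 × 0.53] / [0.47 × 0.43]
  = 0.3021 / 0.2021 = 1.4948
1.4948 × 33 = 49.33 → 50 items

50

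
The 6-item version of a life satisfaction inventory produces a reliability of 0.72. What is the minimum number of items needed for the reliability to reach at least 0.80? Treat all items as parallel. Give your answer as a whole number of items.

10

Spearman-Brown solved for the length factor n:
n = r*(1 − r) / [ r (1 − r*) ]
n = 0.80 × (1 − 0.72) / [ 0.72 × (1 − 0.80) ]
  = 0.2240 / 0.1440 = 1.5556
1.5556 × 6 = 9.33 → 10 items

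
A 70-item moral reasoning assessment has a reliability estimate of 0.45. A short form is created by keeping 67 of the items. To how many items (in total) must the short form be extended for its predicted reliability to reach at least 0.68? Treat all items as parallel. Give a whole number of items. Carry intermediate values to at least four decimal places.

Short-form reliability: n = 67/70 = 0.9571; r_67 = n·r/(1+(n−1)r) ≈ 0.4392
Then solve for n' with r_old = 0.4392, r_target = 0.68: n' = 0.68(1 − 0.4392)/[0.4392(1 − 0.68)] = 2.7133
Items = 2.7133 × 67 ≈ 181.79 → 182

182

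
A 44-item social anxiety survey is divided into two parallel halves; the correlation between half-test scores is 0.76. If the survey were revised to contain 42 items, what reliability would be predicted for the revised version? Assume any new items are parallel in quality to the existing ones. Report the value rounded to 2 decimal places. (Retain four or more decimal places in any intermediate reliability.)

0.86

Full-test reliability from the split-half r: r_full = 2(0.76)/(1 + 0.76) = 0.8636
Then adjust to 42 items: n = 42/44 = 0.9545
r_new = n·r_full / (1 + (n − 1)·r_full) = 0.8243 / 0.9607 ≈ 0.8580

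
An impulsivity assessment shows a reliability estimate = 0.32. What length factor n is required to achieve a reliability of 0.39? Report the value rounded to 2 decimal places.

1.36

Rearranging the Spearman-Brown formula for n,
n = r*(1 − r) / [ r (1 − r*) ]
n = 0.39(1 − 0.32) / [0.32(1 − 0.39)]
  = 0.2652 / 0.1952 = 1.3586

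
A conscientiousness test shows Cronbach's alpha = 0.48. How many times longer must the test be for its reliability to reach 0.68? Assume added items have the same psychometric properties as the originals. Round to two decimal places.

Rearranging the Spearman-Brown formula for n,
n = r*(1 − r) / [ r (1 − r*) ]
n = [0.68 × 0.52] / [0.48 × 0.32]
n = 0.3536 / 0.1536 ≈ 2.3021

2.30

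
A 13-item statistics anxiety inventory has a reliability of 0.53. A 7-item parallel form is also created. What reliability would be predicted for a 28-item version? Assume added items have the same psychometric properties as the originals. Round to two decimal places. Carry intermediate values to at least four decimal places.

0.71

The 7-item form is not needed; work directly from the 13-item form with n = 28/13 = 2.1538.
r_{28} = n·r / (1 + (n − 1)·r) = 1.1415 / 1.6115 ≈ 0.7083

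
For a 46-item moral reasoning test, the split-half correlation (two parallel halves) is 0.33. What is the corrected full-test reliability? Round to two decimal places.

Apply the Spearman-Brown correction with n = 2:
r_full = 2(0.33) / (1 + 0.33)
       = 0.6600 / 1.3300 = 0.4962

0.50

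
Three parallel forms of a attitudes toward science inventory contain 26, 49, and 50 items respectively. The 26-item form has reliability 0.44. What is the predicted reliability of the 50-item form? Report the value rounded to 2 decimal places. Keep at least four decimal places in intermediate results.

Only the ratio of lengths matters: n = 50/26 = 1.9231
r_{50} = n·r / (1 + (n − 1)·r) = 0.8462 / 1.4062 ≈ 0.6018

0.60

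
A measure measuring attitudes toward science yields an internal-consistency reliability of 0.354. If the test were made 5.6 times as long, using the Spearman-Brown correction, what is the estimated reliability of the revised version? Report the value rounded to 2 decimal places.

0.75

r_new = (5.6 × 0.354) / (1 + (5.6 − 1) × 0.354)
r_new = 1.9824 / 2.6284 ≈ 0.7542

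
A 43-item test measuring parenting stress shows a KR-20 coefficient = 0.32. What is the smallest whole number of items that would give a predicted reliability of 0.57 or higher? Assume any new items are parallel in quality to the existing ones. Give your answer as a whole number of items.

122

n = [0.57 × 0.68] / [0.32 × 0.43]
n = 0.3876 / 0.1376 ≈ 2.8169
So the test needs 2.8169 × 43 ≈ 121.13 items; rounding up, 122.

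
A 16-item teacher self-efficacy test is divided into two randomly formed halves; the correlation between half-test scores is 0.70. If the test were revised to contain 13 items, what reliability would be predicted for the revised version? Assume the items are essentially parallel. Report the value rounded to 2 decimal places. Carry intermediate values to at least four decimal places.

Spearman-Brown correction (n = 2): r_full = 2·0.70/(1 + 0.70) = 0.8235
Length factor from 16 to 13 items: n = 13/16 = 0.8125
r_new = n·r_full / (1 + (n − 1)·r_full) = 0.6691 / 0.8456 ≈ 0.7913

0.79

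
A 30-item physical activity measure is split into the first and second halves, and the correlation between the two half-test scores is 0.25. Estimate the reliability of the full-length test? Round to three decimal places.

0.400

The full test is twice the length of either half (n = 2).
r_full = 2r_hh / (1 + r_hh) = 2 × 0.25 / (1 + 0.25)
r_full = 0.5000 / 1.2500 ≈ 0.4000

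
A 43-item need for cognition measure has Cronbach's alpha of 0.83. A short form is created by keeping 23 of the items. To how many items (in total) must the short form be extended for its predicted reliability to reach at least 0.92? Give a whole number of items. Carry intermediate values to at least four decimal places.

102

Short-form reliability: n = 23/43 = 0.5349; r_23 = n·r/(1+(n−1)r) ≈ 0.7231
Length factor from the short form to reach 0.92: n' = 0.92(1 − 0.7231) / [0.7231(1 − 0.92)] ≈ 4.4037
Items = 4.4037 × 23 ≈ 101.29 → 102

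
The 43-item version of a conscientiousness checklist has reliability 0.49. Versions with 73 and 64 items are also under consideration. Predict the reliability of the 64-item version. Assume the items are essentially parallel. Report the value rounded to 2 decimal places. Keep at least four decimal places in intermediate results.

The 73-item form is not needed; work directly from the 43-item form with n = 64/43 = 1.4884.
r_{64} = n·r / (1 + (n − 1)·r) = 0.7293 / 1.2393 ≈ 0.5885

0.59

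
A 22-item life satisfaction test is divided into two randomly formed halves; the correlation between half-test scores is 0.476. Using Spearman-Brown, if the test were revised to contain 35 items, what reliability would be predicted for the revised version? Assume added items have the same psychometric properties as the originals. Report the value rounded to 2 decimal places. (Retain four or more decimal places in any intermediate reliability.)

0.74

Full-test reliability from the split-half r: r_full = 2(0.476)/(1 + 0.476) = 0.6450
Length factor from 22 to 35 items: n = 35/22 = 1.5909
r_new = n·r_full / (1 + (n − 1)·r_full) = 1.0261 / 1.3811 ≈ 0.7430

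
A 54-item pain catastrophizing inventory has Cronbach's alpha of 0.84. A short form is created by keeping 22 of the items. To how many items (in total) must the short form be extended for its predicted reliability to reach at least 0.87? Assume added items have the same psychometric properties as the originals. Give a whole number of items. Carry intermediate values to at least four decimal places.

69

Short-form reliability: n = 22/54 = 0.4074; r_22 = n·r/(1+(n−1)r) ≈ 0.6814
Length factor from the short form to reach 0.87: n' = 0.87(1 − 0.6814) / [0.6814(1 − 0.87)] ≈ 3.1291
Items = 3.1291 × 22 ≈ 68.84 → 69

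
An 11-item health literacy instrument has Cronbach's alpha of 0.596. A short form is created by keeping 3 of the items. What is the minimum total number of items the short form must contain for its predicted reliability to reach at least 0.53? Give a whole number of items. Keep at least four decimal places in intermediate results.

9

First, r for the 3-item form: n = 3/11 = 0.2727, so r_3 = 0.2727·0.596/(1 + (0.2727 − 1)·0.596) = 0.2869
Then solve for n' with r_old = 0.2869, r_target = 0.53: n' = 0.53(1 − 0.2869)/[0.2869(1 − 0.53)] = 2.8028
Total items = 2.8028 × 3 = 8.41, rounded up to 9.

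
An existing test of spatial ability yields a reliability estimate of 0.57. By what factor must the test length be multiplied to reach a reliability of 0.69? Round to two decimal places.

1.68

n = 0.69 × (1 − 0.57) / [ 0.57 × (1 − 0.69) ]
n = 0.2967 / 0.1767 ≈ 1.6791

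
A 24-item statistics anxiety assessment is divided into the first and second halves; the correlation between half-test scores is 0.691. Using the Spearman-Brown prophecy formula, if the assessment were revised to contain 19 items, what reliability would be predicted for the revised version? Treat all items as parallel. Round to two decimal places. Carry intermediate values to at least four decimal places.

0.78

Spearman-Brown correction (n = 2): r_full = 2·0.691/(1 + 0.691) = 0.8173
Length factor from 24 to 19 items: n = 19/24 = 0.7917
r_new = n·r_full / (1 + (n − 1)·r_full) = 0.6471 / 0.8298 ≈ 0.7798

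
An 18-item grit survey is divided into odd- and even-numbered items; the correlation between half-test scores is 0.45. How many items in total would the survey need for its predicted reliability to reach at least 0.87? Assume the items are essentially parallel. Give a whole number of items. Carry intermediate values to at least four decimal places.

Corrected full-test reliability: r_full = 2 × 0.45 / (1 + 0.45) ≈ 0.6207
n = r_tgt(1 − r_full) / [r_full(1 − r_tgt)] = 0.87 × 0.3793 / (0.6207 × 0.13) ≈ 4.0896
Items = 4.0896 × 18 ≈ 73.61 → 74

74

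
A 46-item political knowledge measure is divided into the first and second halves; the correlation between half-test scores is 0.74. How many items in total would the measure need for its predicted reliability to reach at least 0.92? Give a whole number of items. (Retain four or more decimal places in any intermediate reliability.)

93

Corrected full-test reliability: r_full = 2 × 0.74 / (1 + 0.74) ≈ 0.8506
n = r_tgt(1 − r_full) / [r_full(1 − r_tgt)] = 0.92 × 0.1494 / (0.8506 × 0.08) ≈ 2.0199
Required items = 2.0199 × 46 = 92.92, so 93 items.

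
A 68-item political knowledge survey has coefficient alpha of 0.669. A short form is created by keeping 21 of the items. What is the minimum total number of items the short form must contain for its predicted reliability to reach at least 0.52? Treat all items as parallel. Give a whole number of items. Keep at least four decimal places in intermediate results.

37

Short-form reliability: n = 21/68 = 0.3088; r_21 = n·r/(1+(n−1)r) ≈ 0.3843
Then solve for n' with r_old = 0.3843, r_target = 0.52: n' = 0.52(1 − 0.3843)/[0.3843(1 − 0.52)] = 1.7356
Items = 1.7356 × 21 ≈ 36.45 → 37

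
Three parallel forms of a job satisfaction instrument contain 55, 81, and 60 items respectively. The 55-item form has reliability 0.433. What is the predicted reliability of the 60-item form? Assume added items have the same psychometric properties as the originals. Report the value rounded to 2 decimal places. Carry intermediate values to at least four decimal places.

0.45

Only the ratio of lengths matters: n = 60/55 = 1.0909
r_{60} = n·r / (1 + (n − 1)·r) = 0.4724 / 1.0394 ≈ 0.4545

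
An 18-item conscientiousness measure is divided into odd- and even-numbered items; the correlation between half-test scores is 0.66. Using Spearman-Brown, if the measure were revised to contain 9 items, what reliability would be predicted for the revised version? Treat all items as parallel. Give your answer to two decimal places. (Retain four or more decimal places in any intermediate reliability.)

First correct the split-half correlation to full-test reliability: r_full = 2 × 0.66 / (1 + 0.66) ≈ 0.7952
Then adjust to 9 items: n = 9/18 = 0.5000
r_new = n·r_full / (1 + (n − 1)·r_full) = 0.3976 / 0.6024 ≈ 0.6600

0.66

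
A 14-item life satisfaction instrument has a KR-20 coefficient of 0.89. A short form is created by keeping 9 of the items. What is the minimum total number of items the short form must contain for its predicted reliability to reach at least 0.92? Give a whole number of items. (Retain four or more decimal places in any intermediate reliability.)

20

Short-form reliability: n = 9/14 = 0.6429; r_9 = n·r/(1+(n−1)r) ≈ 0.8388
Then solve for n' with r_old = 0.8388, r_target = 0.92: n' = 0.92(1 − 0.8388)/[0.8388(1 − 0.92)] = 2.2101
Total items = 2.2101 × 9 = 19.89, rounded up to 20.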